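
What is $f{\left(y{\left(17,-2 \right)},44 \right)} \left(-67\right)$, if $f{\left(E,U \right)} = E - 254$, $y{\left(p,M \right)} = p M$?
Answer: $19296$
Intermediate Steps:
$y{\left(p,M \right)} = M p$
$f{\left(E,U \right)} = -254 + E$
$f{\left(y{\left(17,-2 \right)},44 \right)} \left(-67\right) = \left(-254 - 34\right) \left(-67\right) = \left(-288\right) \left(-67\right) = 19296$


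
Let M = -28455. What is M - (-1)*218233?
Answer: 189778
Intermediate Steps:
M - (-1)*218233 = -28455 - (-1)*218233 = -28455 - 1*(-218233) = -28455 + 218233 = 189778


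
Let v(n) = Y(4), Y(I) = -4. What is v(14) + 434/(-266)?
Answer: -107/19 ≈ -5.6316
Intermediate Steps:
v(n) = -4
v(14) + 434/(-266) = -4 + 434/(-266) = -4 + 434*(-1/266) = -4 - 31/19 = -107/19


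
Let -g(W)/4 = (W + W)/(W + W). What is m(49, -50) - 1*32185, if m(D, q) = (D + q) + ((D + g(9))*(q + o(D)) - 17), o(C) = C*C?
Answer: 73592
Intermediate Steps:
o(C) = C²
g(W) = -4 (g(W) = -4*(W + W)/(W + W) = -4*2*W/(2*W) = -4*2*W*1/(2*W) = -4*1 = -4)
m(D, q) = -17 + D + q + (-4 + D)*(q + D²) (m(D, q) = (D + q) + ((D - 4)*(q + D²) - 17) = (D + q) + ((-4 + D)*(q + D²) - 17) = (D + q) + (-17 + (-4 + D)*(q + D²)) = -17 + D + q + (-4 + D)*(q + D²))
m(49, -50) - 1*32185 = (-17 + 49 + 49³ - 4*49² - 3*(-50) + 49*(-50)) - 1*32185 = (-17 + 49 + 117649 - 4*2401 + 150 - 2450) - 32185 = (-17 + 49 + 117649 - 9604 + 150 - 2450) - 32185 = 105777 - 32185 = 73592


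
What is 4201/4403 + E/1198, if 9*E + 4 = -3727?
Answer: 28867589/47473146 ≈ 0.60808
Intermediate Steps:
E = -3731/9 (E = -4/9 + (⅑)*(-3727) = -4/9 - 3727/9 = -3731/9 ≈ -414.56)
4201/4403 + E/1198 = 4201/4403 - 3731/9/1198 = 4201*(1/4403) - 3731/9*1/1198 = 4201/4403 - 3731/10782 = 28867589/47473146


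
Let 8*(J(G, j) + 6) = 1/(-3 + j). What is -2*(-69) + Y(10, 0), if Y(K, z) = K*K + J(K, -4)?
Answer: 12991/56 ≈ 231.98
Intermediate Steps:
J(G, j) = -6 + 1/(8*(-3 + j))
Y(K, z) = -337/56 + K² (Y(K, z) = K*K + (145 - 48*(-4))/(8*(-3 - 4)) = K² + (⅛)*(145 + 192)/(-7) = K² + (⅛)*(-⅐)*337 = K² - 337/56 = -337/56 + K²)
-2*(-69) + Y(10, 0) = -2*(-69) + (-337/56 + 10²) = 138 + (-337/56 + 100) = 138 + 5263/56 = 12991/56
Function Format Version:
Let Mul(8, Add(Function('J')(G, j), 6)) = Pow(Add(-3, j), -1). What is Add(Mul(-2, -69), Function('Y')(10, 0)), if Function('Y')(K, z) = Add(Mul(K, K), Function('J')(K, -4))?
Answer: Rational(12991, 56) ≈ 231.98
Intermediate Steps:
Function('J')(G, j) = Add(-6, Mul(Rational(1, 8), Pow(Add(-3, j), -1)))
Function('Y')(K, z) = Add(Rational(-337, 56), Pow(K, 2)) (Function('Y')(K, z) = Add(Mul(K, K), Mul(Rational(1, 8), Pow(Add(-3, -4), -1), Add(145, Mul(-48, -4)))) = Add(Pow(K, 2), Mul(Rational(1, 8), Pow(-7, -1), Add(145, 192))) = Add(Pow(K, 2), Mul(Rational(1, 8), Rational(-1, 7), 337)) = Add(Pow(K, 2), Rational(-337, 56)) = Add(Rational(-337, 56), Pow(K, 2)))
Add(Mul(-2, -69), Function('Y')(10, 0)) = Add(Mul(-2, -69), Add(Rational(-337, 56), Pow(10, 2))) = Add(138, Add(Rational(-337, 56), 100)) = Add(138, Rational(5263, 56)) = Rational(12991, 56)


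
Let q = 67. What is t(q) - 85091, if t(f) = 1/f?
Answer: -5701096/67 ≈ -85091.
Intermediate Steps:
t(q) - 85091 = 1/67 - 85091 = -5701096/67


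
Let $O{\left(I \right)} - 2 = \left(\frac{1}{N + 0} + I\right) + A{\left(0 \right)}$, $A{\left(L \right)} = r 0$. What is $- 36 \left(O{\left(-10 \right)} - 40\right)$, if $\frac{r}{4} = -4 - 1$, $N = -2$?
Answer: $1746$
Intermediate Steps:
$r = -20$ ($r = 4 \left(-4 - 1\right) = 4 \left(-5\right) = -20$)
$A{\left(L \right)} = 0$ ($A{\left(L \right)} = \left(-20\right) 0 = 0$)
$O{\left(I \right)} = \frac{3}{2} + I$ ($O{\left(I \right)} = 2 + \left(\left(\frac{1}{-2 + 0} + I\right) + 0\right) = 2 + \left(\left(\frac{1}{-2} + I\right) + 0\right) = 2 + \left(\left(- \frac{1}{2} + I\right) + 0\right) = 2 + \left(- \frac{1}{2} + I\right) = \frac{3}{2} + I$)
$- 36 \left(O{\left(-10 \right)} - 40\right) = - 36 \left(\left(\frac{3}{2} - 10\right) - 40\right) = - 36 \left(- \frac{17}{2} - 40\right) = \left(-36\right) \left(- \frac{97}{2}\right) = 1746$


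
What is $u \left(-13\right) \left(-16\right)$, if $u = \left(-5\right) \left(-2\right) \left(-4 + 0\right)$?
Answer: $-8320$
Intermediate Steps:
$u = -40$ ($u = 10 \left(-4\right) = -40$)
$u \left(-13\right) \left(-16\right) = \left(-40\right) \left(-13\right) \left(-16\right) = 520 \left(-16\right) = -8320$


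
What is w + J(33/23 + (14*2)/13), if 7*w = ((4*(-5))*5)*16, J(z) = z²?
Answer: -134982297/625807 ≈ -215.69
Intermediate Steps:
w = -1600/7 (w = (((4*(-5))*5)*16)/7 = (-20*5*16)/7 = (-100*16)/7 = (⅐)*(-1600) = -1600/7 ≈ -228.57)
w + J(33/23 + (14*2)/13) = -1600/7 + (33/23 + (14*2)/13)² = -1600/7 + (33*(1/23) + 28*(1/13))² = -1600/7 + (33/23 + 28/13)² = -1600/7 + (1073/299)² = -1600/7 + 1151329/89401 = -134982297/625807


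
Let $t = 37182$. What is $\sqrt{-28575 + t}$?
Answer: $\sqrt{8607} \approx 92.774$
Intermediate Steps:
$\sqrt{-28575 + t} = \sqrt{-28575 + 37182} = \sqrt{8607}$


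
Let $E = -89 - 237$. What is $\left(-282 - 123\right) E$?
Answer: $132030$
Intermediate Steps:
$E = -326$
$\left(-282 - 123\right) E = \left(-282 - 123\right) \left(-326\right) = \left(-405\right) \left(-326\right) = 132030$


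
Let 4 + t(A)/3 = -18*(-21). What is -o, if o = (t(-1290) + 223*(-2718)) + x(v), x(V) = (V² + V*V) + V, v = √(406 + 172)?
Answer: 603836 - 17*√2 ≈ 6.0381e+5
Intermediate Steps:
t(A) = 1122 (t(A) = -12 + 3*(-18*(-21)) = -12 + 3*378 = -12 + 1134 = 1122)
v = 17*√2 (v = √578 = 17*√2 ≈ 24.042)
x(V) = V + 2*V² (x(V) = (V² + V²) + V = 2*V² + V = V + 2*V²)
o = -604992 + 17*√2*(1 + 34*√2) (o = (1122 + 223*(-2718)) + (17*√2)*(1 + 2*(17*√2)) = (1122 - 606114) + (17*√2)*(1 + 34*√2) = -604992 + 17*√2*(1 + 34*√2) ≈ -6.0381e+5)
-o = -(-603836 + 17*√2) = 603836 - 17*√2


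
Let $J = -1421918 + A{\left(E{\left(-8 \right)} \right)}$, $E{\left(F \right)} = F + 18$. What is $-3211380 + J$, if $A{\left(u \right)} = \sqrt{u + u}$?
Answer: $-4633298 + 2 \sqrt{5} \approx -4.6333 \cdot 10^{6}$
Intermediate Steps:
$E{\left(F \right)} = 18 + F$
$A{\left(u \right)} = \sqrt{2} \sqrt{u}$ ($A{\left(u \right)} = \sqrt{2 u} = \sqrt{2} \sqrt{u}$)
$J = -1421918 + 2 \sqrt{5}$ ($J = -1421918 + \sqrt{2} \sqrt{18 - 8} = -1421918 + \sqrt{2} \sqrt{10} = -1421918 + 2 \sqrt{5} \approx -1.4219 \cdot 10^{6}$)
$-3211380 + J = -3211380 - \left(1421918 - 2 \sqrt{5}\right) = -4633298 + 2 \sqrt{5}$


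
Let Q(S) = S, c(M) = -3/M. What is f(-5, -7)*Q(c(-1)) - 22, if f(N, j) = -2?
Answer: -28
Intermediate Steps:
f(-5, -7)*Q(c(-1)) - 22 = -(-6)/(-1) - 22 = -(-6)*(-1) - 22 = -2*3 - 22 = -6 - 22 = -28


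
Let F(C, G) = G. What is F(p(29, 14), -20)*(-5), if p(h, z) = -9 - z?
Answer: 100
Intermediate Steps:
F(p(29, 14), -20)*(-5) = -20*(-5) = 100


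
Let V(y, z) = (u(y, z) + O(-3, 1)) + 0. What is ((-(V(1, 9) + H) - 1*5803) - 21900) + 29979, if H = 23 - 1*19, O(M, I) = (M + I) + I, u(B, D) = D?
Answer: 2264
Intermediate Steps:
O(M, I) = M + 2*I (O(M, I) = (I + M) + I = M + 2*I)
H = 4 (H = 23 - 19 = 4)
V(y, z) = -1 + z (V(y, z) = (z + (-3 + 2*1)) + 0 = (z + (-3 + 2)) + 0 = (z - 1) + 0 = (-1 + z) + 0 = -1 + z)
((-(V(1, 9) + H) - 1*5803) - 21900) + 29979 = ((-((-1 + 9) + 4) - 1*5803) - 21900) + 29979 = ((-(8 + 4) - 5803) - 21900) + 29979 = ((-1*12 - 5803) - 21900) + 29979 = ((-12 - 5803) - 21900) + 29979 = (-5815 - 21900) + 29979 = -27715 + 29979 = 2264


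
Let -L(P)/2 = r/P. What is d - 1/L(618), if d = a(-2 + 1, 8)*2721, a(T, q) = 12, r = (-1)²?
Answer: 32961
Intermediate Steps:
r = 1
d = 32652 (d = 12*2721 = 32652)
L(P) = -2/P
d - 1/L(618) = 32652 - 1/((-2/618)) = 32652 - 1/((-2*1/618)) = 32652 - 1/(-1/309) = 32652 - 1*(-309) = 32652 + 309 = 32961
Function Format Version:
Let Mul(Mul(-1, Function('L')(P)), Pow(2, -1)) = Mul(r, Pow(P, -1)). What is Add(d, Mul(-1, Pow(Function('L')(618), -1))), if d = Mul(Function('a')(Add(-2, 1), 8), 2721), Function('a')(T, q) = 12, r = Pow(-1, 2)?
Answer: 32961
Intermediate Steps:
r = 1
d = 32652 (d = Mul(12, 2721) = 32652)
Function('L')(P) = Mul(-2, Pow(P, -1)) (Function('L')(P) = Mul(-2, Mul(1, Pow(P, -1))) = Mul(-2, Pow(P, -1)))
Add(d, Mul(-1, Pow(Function('L')(618), -1))) = Add(32652, Mul(-1, Pow(Mul(-2, Pow(618, -1)), -1))) = Add(32652, Mul(-1, Pow(Mul(-2, Rational(1, 618)), -1))) = Add(32652, Mul(-1, Pow(Rational(-1, 309), -1))) = Add(32652, Mul(-1, -309)) = Add(32652, 309) = 32961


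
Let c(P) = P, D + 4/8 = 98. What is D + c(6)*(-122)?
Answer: -1269/2 ≈ -634.50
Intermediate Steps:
D = 195/2 (D = -½ + 98 = 195/2 ≈ 97.500)
D + c(6)*(-122) = 195/2 + 6*(-122) = 195/2 - 732 = -1269/2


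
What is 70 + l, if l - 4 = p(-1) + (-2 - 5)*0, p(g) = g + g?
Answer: 72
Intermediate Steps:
p(g) = 2*g
l = 2 (l = 4 + (2*(-1) + (-2 - 5)*0) = 4 + (-2 - 7*0) = 4 + (-2 + 0) = 4 - 2 = 2)
70 + l = 70 + 2 = 72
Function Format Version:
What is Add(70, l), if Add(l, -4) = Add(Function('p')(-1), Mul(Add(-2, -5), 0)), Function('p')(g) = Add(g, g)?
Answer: 72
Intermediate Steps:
Function('p')(g) = Mul(2, g)
l = 2 (l = Add(4, Add(Mul(2, -1), Mul(Add(-2, -5), 0))) = Add(4, Add(-2, Mul(-7, 0))) = Add(4, Add(-2, 0)) = Add(4, -2) = 2)
Add(70, l) = Add(70, 2) = 72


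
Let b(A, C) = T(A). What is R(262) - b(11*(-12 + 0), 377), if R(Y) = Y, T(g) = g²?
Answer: -17162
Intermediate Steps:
b(A, C) = A²
R(262) - b(11*(-12 + 0), 377) = 262 - (11*(-12 + 0))² = 262 - (11*(-12))² = 262 - 1*(-132)² = 262 - 1*17424 = 262 - 17424 = -17162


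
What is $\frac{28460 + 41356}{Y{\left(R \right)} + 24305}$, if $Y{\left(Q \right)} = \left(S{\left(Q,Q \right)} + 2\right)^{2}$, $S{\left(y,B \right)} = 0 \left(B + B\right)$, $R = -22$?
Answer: $\frac{23272}{8103} \approx 2.872$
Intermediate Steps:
$S{\left(y,B \right)} = 0$ ($S{\left(y,B \right)} = 0 \cdot 2 B = 0$)
$Y{\left(Q \right)} = 4$ ($Y{\left(Q \right)} = \left(0 + 2\right)^{2} = 2^{2} = 4$)
$\frac{28460 + 41356}{Y{\left(R \right)} + 24305} = \frac{28460 + 41356}{4 + 24305} = \frac{69816}{24309} = 69816 \cdot \frac{1}{24309} = \frac{23272}{8103}$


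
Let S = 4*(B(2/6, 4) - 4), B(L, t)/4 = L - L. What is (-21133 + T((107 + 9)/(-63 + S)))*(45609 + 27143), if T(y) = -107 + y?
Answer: -122083385152/79 ≈ -1.5454e+9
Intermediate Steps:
B(L, t) = 0 (B(L, t) = 4*(L - L) = 4*0 = 0)
S = -16 (S = 4*(0 - 4) = 4*(-4) = -16)
(-21133 + T((107 + 9)/(-63 + S)))*(45609 + 27143) = (-21133 + (-107 + (107 + 9)/(-63 - 16)))*(45609 + 27143) = (-21133 + (-107 + 116/(-79)))*72752 = (-21133 + (-107 + 116*(-1/79)))*72752 = (-21133 + (-107 - 116/79))*72752 = (-21133 - 8569/79)*72752 = -1678076/79*72752 = -122083385152/79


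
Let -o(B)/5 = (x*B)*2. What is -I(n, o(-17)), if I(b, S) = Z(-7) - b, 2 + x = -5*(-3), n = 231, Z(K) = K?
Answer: 238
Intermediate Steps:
x = 13 (x = -2 - 5*(-3) = -2 + 15 = 13)
o(B) = -130*B (o(B) = -5*13*B*2 = -130*B)
I(b, S) = -7 - b
-I(n, o(-17)) = -(-7 - 1*231) = -(-7 - 231) = -1*(-238) = 238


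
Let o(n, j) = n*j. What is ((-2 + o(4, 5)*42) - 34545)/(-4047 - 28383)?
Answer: 33707/32430 ≈ 1.0394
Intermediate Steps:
o(n, j) = j*n
((-2 + o(4, 5)*42) - 34545)/(-4047 - 28383) = ((-2 + (5*4)*42) - 34545)/(-4047 - 28383) = ((-2 + 20*42) - 34545)/(-32430) = ((-2 + 840) - 34545)*(-1/32430) = (838 - 34545)*(-1/32430) = -33707*(-1/32430) = 33707/32430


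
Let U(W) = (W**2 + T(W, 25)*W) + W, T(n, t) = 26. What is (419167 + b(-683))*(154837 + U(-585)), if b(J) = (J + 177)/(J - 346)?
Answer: 207581694203183/1029 ≈ 2.0173e+11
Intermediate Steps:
b(J) = (177 + J)/(-346 + J)
U(W) = W**2 + 27*W (U(W) = (W**2 + 26*W) + W = W**2 + 27*W)
(419167 + b(-683))*(154837 + U(-585)) = (419167 + (177 - 683)/(-346 - 683))*(154837 - 585*(27 - 585)) = (419167 - 506/(-1029))*(154837 - 585*(-558)) = (419167 - 1/1029*(-506))*(154837 + 326430) = (419167 + 506/1029)*481267 = (431323349/1029)*481267 = 207581694203183/1029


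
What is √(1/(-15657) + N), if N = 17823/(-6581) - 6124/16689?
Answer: 2*I*√28067180844795740806402/191068127557 ≈ 1.7536*I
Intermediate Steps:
N = -337750091/109830309 (N = 17823*(-1/6581) - 6124*1/16689 = -17823/6581 - 6124/16689 = -337750091/109830309 ≈ -3.0752)
√(1/(-15657) + N) = √(1/(-15657) - 337750091/109830309) = √(-1/15657 - 337750091/109830309) = √(-587584778344/191068127557) = 2*I*√28067180844795740806402/191068127557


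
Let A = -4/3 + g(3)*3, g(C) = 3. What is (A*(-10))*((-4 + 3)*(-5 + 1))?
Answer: -920/3 ≈ -306.67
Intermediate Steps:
A = 23/3 (A = -4/3 + 3*3 = -4*⅓ + 9 = -4/3 + 9 = 23/3 ≈ 7.6667)
(A*(-10))*((-4 + 3)*(-5 + 1)) = ((23/3)*(-10))*((-4 + 3)*(-5 + 1)) = -(-230)*(-4)/3 = -230/3*4 = -920/3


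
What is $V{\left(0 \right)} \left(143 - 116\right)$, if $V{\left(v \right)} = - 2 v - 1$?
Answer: $-27$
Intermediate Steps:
$V{\left(v \right)} = -1 - 2 v$
$V{\left(0 \right)} \left(143 - 116\right) = \left(-1 - 0\right) \left(143 - 116\right) = \left(-1 + 0\right) 27 = \left(-1\right) 27 = -27$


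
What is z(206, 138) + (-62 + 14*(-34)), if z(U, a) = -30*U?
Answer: -6718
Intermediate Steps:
z(206, 138) + (-62 + 14*(-34)) = -30*206 + (-62 + 14*(-34)) = -6180 + (-62 - 476) = -6180 - 538 = -6718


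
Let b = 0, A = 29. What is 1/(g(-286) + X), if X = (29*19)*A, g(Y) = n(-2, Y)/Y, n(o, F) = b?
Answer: 1/15979 ≈ 6.2582e-5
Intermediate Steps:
n(o, F) = 0
g(Y) = 0 (g(Y) = 0/Y = 0)
X = 15979 (X = (29*19)*29 = 551*29 = 15979)
1/(g(-286) + X) = 1/(0 + 15979) = 1/15979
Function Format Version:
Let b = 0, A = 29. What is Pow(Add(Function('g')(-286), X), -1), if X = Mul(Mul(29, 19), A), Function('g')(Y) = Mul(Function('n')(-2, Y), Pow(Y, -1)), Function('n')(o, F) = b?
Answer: Rational(1, 15979) ≈ 6.2582e-5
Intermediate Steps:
Function('n')(o, F) = 0
Function('g')(Y) = 0 (Function('g')(Y) = Mul(0, Pow(Y, -1)) = 0)
X = 15979 (X = Mul(Mul(29, 19), 29) = Mul(551, 29) = 15979)
Pow(Add(Function('g')(-286), X), -1) = Pow(Add(0, 15979), -1) = Pow(15979, -1) = Rational(1, 15979)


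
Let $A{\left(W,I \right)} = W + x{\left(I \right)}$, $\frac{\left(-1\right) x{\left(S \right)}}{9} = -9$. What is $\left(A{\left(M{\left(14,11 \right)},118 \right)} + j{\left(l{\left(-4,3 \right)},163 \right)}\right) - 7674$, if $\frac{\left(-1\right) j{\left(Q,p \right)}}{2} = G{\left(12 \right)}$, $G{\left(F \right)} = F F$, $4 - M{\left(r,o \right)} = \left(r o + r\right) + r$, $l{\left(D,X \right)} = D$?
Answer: $-8059$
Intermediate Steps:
$M{\left(r,o \right)} = 4 - 2 r - o r$ ($M{\left(r,o \right)} = 4 - \left(\left(r o + r\right) + r\right) = 4 - \left(\left(o r + r\right) + r\right) = 4 - \left(\left(r + o r\right) + r\right) = 4 - \left(2 r + o r\right) = 4 - 2 r - o r$)
$x{\left(S \right)} = 81$ ($x{\left(S \right)} = \left(-9\right) \left(-9\right) = 81$)
$G{\left(F \right)} = F^{2}$
$j{\left(Q,p \right)} = -288$ ($j{\left(Q,p \right)} = - 2 \cdot 12^{2} = \left(-2\right) 144 = -288$)
$A{\left(W,I \right)} = 81 + W$ ($A{\left(W,I \right)} = W + 81 = 81 + W$)
$\left(A{\left(M{\left(14,11 \right)},118 \right)} + j{\left(l{\left(-4,3 \right)},163 \right)}\right) - 7674 = \left(\left(81 - \left(24 + 154\right)\right) - 288\right) - 7674 = \left(\left(81 - 178\right) - 288\right) - 7674 = \left(-97 - 288\right) - 7674 = -385 - 7674 = -8059$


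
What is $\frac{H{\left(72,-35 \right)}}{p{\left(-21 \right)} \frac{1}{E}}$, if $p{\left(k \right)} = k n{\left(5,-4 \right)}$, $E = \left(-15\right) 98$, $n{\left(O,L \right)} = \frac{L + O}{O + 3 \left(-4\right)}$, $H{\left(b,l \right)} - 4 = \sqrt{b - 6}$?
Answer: $-1960 - 490 \sqrt{66} \approx -5940.8$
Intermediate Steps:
$H{\left(b,l \right)} = 4 + \sqrt{-6 + b}$ ($H{\left(b,l \right)} = 4 + \sqrt{b - 6} = 4 + \sqrt{-6 + b}$)
$n{\left(O,L \right)} = \frac{L + O}{-12 + O}$ ($n{\left(O,L \right)} = \frac{L + O}{O - 12} = \frac{L + O}{-12 + O}$)
$E = -1470$
$p{\left(k \right)} = - \frac{k}{7}$ ($p{\left(k \right)} = k \frac{-4 + 5}{-12 + 5} = k \frac{1}{-7} \cdot 1 = k \left(\left(- \frac{1}{7}\right) 1\right) = k \left(- \frac{1}{7}\right) = - \frac{k}{7}$)
$\frac{H{\left(72,-35 \right)}}{p{\left(-21 \right)} \frac{1}{E}} = \frac{4 + \sqrt{-6 + 72}}{\left(- \frac{1}{7}\right) \left(-21\right) \frac{1}{-1470}} = \frac{4 + \sqrt{66}}{3 \left(- \frac{1}{1470}\right)} = \frac{4 + \sqrt{66}}{- \frac{1}{490}} = \left(4 + \sqrt{66}\right) \left(-490\right) = -1960 - 490 \sqrt{66}$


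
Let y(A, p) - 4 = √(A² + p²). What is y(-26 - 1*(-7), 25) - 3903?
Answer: -3899 + √986 ≈ -3867.6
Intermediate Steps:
y(A, p) = 4 + √(A² + p²)
y(-26 - 1*(-7), 25) - 3903 = (4 + √((-26 - 1*(-7))² + 25²)) - 3903 = (4 + √((-26 + 7)² + 625)) - 3903 = (4 + √((-19)² + 625)) - 3903 = (4 + √(361 + 625)) - 3903 = (4 + √986) - 3903 = -3899 + √986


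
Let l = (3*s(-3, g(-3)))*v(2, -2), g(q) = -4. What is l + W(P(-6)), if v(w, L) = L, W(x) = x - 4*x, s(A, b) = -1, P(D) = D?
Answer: 24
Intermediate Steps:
W(x) = -3*x
l = 6 (l = (3*(-1))*(-2) = -3*(-2) = 6)
l + W(P(-6)) = 6 - 3*(-6) = 6 + 18 = 24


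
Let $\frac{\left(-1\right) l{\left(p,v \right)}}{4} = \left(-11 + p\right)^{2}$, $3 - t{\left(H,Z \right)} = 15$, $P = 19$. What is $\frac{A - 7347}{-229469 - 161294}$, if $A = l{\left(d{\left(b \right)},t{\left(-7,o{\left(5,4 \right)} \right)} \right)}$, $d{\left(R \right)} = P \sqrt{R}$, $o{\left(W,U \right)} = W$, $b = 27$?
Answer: $\frac{46819}{390763} - \frac{5016 \sqrt{3}}{390763} \approx 0.097581$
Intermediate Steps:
$t{\left(H,Z \right)} = -12$ ($t{\left(H,Z \right)} = 3 - 15 = -12$)
$d{\left(R \right)} = 19 \sqrt{R}$
$l{\left(p,v \right)} = - 4 \left(-11 + p\right)^{2}$
$A = - 4 \left(-11 + 57 \sqrt{3}\right)^{2}$ ($A = - 4 \left(-11 + 19 \sqrt{27}\right)^{2} = - 4 \left(-11 + 19 \cdot 3 \sqrt{3}\right)^{2} = - 4 \left(-11 + 57 \sqrt{3}\right)^{2} \approx -30784.0$)
$\frac{A - 7347}{-229469 - 161294} = \frac{\left(-39472 + 5016 \sqrt{3}\right) - 7347}{-229469 - 161294} = \frac{-46819 + 5016 \sqrt{3}}{-390763} = \left(-46819 + 5016 \sqrt{3}\right) \left(- \frac{1}{390763}\right) = \frac{46819}{390763} - \frac{5016 \sqrt{3}}{390763}$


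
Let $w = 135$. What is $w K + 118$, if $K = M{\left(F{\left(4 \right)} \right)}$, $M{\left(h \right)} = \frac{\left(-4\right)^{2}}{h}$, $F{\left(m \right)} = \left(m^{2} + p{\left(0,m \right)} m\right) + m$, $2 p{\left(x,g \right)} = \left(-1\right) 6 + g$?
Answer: $253$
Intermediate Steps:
$p{\left(x,g \right)} = -3 + \frac{g}{2}$ ($p{\left(x,g \right)} = \frac{\left(-1\right) 6 + g}{2} = \frac{-6 + g}{2} = -3 + \frac{g}{2}$)
$F{\left(m \right)} = m + m^{2} + m \left(-3 + \frac{m}{2}\right)$ ($F{\left(m \right)} = \left(m^{2} + \left(-3 + \frac{m}{2}\right) m\right) + m = \left(m^{2} + m \left(-3 + \frac{m}{2}\right)\right) + m = m + m^{2} + m \left(-3 + \frac{m}{2}\right)$)
$M{\left(h \right)} = \frac{16}{h}$
$K = 1$ ($K = \frac{16}{\frac{1}{2} \cdot 4 \left(-4 + 3 \cdot 4\right)} = \frac{16}{\frac{1}{2} \cdot 4 \left(-4 + 12\right)} = \frac{16}{\frac{1}{2} \cdot 4 \cdot 8} = \frac{16}{16} = 16 \cdot \frac{1}{16} = 1$)
$w K + 118 = 135 \cdot 1 + 118 = 135 + 118 = 253$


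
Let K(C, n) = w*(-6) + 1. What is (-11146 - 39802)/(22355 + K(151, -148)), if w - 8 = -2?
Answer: -12737/5580 ≈ -2.2826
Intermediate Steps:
w = 6 (w = 8 - 2 = 6)
K(C, n) = -35 (K(C, n) = 6*(-6) + 1 = -36 + 1 = -35)
(-11146 - 39802)/(22355 + K(151, -148)) = (-11146 - 39802)/(22355 - 35) = -50948/22320 = -50948*1/22320 = -12737/5580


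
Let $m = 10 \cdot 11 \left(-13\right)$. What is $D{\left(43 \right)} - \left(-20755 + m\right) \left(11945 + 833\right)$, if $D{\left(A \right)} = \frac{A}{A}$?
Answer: $283479931$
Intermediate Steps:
$D{\left(A \right)} = 1$
$m = -1430$ ($m = 110 \left(-13\right) = -1430$)
$D{\left(43 \right)} - \left(-20755 + m\right) \left(11945 + 833\right) = 1 - \left(-20755 - 1430\right) \left(11945 + 833\right) = 1 - \left(-22185\right) 12778 = 1 - -283479930 = 1 + 283479930 = 283479931$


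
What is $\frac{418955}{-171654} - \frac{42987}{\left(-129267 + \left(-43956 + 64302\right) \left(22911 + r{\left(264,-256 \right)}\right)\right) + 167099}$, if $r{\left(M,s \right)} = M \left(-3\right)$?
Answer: $- \frac{6734531328901}{2759160302283} \approx -2.4408$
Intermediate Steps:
$r{\left(M,s \right)} = - 3 M$
$\frac{418955}{-171654} - \frac{42987}{\left(-129267 + \left(-43956 + 64302\right) \left(22911 + r{\left(264,-256 \right)}\right)\right) + 167099} = \frac{418955}{-171654} - \frac{42987}{\left(-129267 + \left(-43956 + 64302\right) \left(22911 - 792\right)\right) + 167099} = 418955 \left(- \frac{1}{171654}\right) - \frac{42987}{\left(-129267 + 20346 \left(22911 - 792\right)\right) + 167099} = - \frac{418955}{171654} - \frac{42987}{\left(-129267 + 20346 \cdot 22119\right) + 167099} = - \frac{418955}{171654} - \frac{42987}{\left(-129267 + 450033174\right) + 167099} = - \frac{418955}{171654} - \frac{42987}{449903907 + 167099} = - \frac{418955}{171654} - \frac{42987}{450071006} = - \frac{418955}{171654} - \frac{6141}{64295858} = - \frac{6734531328901}{2759160302283}$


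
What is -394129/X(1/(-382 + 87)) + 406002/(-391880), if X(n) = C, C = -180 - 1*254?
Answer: 38568766913/42518980 ≈ 907.10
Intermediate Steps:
C = -434 (C = -180 - 254 = -434)
X(n) = -434
-394129/X(1/(-382 + 87)) + 406002/(-391880) = -394129/(-434) + 406002/(-391880) = -394129*(-1/434) + 406002*(-1/391880) = 394129/434 - 203001/195940 = 38568766913/42518980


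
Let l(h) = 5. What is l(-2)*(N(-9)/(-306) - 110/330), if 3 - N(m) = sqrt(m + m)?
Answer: -175/102 + 5*I*sqrt(2)/102 ≈ -1.7157 + 0.069324*I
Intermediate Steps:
N(m) = 3 - sqrt(2)*sqrt(m) (N(m) = 3 - sqrt(m + m) = 3 - sqrt(2*m) = 3 - sqrt(2)*sqrt(m))
l(-2)*(N(-9)/(-306) - 110/330) = 5*((3 - sqrt(2)*sqrt(-9))/(-306) - 110/330) = 5*((3 - sqrt(2)*3*I)*(-1/306) - 110*1/330) = 5*((3 - 3*I*sqrt(2))*(-1/306) - 1/3) = 5*((-1/102 + I*sqrt(2)/102) - 1/3) = 5*(-35/102 + I*sqrt(2)/102) = -175/102 + 5*I*sqrt(2)/102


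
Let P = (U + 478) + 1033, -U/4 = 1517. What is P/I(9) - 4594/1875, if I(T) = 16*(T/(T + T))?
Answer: -8581127/15000 ≈ -572.08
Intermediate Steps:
U = -6068 (U = -4*1517 = -6068)
P = -4557 (P = (-6068 + 478) + 1033 = -5590 + 1033 = -4557)
I(T) = 8 (I(T) = 16*(T/((2*T))) = 16*(T*(1/(2*T))) = 16*(½) = 8)
P/I(9) - 4594/1875 = -4557/8 - 4594/1875 = -8581127/15000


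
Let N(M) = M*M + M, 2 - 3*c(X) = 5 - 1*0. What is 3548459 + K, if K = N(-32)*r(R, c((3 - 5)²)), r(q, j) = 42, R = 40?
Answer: 3590123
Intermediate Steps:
c(X) = -1 (c(X) = ⅔ - (5 - 1*0)/3 = ⅔ - (5 + 0)/3 = ⅔ - ⅓*5 = ⅔ - 5/3 = -1)
N(M) = M + M² (N(M) = M² + M = M + M²)
K = 41664 (K = -32*(1 - 32)*42 = -32*(-31)*42 = 992*42 = 41664)
3548459 + K = 3548459 + 41664 = 3590123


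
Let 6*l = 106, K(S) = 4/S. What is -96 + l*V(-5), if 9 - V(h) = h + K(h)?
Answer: 2482/15 ≈ 165.47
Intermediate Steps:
V(h) = 9 - h - 4/h (V(h) = 9 - (h + 4/h) = 9 + (-h - 4/h) = 9 - h - 4/h)
l = 53/3 (l = (⅙)*106 = 53/3 ≈ 17.667)
-96 + l*V(-5) = -96 + 53*(9 - 1*(-5) - 4/(-5))/3 = -96 + 53*(9 + 5 - 4*(-⅕))/3 = -96 + 53*(9 + 5 + ⅘)/3 = -96 + (53/3)*(74/5) = -96 + 3922/15 = 2482/15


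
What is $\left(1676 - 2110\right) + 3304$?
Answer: $2870$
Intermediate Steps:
$\left(1676 - 2110\right) + 3304 = -434 + 3304 = 2870$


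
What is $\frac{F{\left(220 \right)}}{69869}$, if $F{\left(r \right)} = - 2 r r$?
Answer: $- \frac{96800}{69869} \approx -1.3855$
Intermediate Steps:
$F{\left(r \right)} = - 2 r^{2}$
$\frac{F{\left(220 \right)}}{69869} = \frac{\left(-2\right) 220^{2}}{69869} = \left(-2\right) 48400 \cdot \frac{1}{69869} = \left(-96800\right) \frac{1}{69869} = - \frac{96800}{69869}$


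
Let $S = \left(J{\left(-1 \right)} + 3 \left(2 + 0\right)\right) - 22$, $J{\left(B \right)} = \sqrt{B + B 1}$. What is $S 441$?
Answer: $-7056 + 441 i \sqrt{2} \approx -7056.0 + 623.67 i$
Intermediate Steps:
$J{\left(B \right)} = \sqrt{2} \sqrt{B}$ ($J{\left(B \right)} = \sqrt{B + B} = \sqrt{2 B} = \sqrt{2} \sqrt{B}$)
$S = -16 + i \sqrt{2}$ ($S = \left(\sqrt{2} \sqrt{-1} + 3 \left(2 + 0\right)\right) - 22 = \left(\sqrt{2} i + 3 \cdot 2\right) - 22 = \left(i \sqrt{2} + 6\right) - 22 = \left(6 + i \sqrt{2}\right) - 22 = -16 + i \sqrt{2} \approx -16.0 + 1.4142 i$)
$S 441 = \left(-16 + i \sqrt{2}\right) 441 = -7056 + 441 i \sqrt{2}$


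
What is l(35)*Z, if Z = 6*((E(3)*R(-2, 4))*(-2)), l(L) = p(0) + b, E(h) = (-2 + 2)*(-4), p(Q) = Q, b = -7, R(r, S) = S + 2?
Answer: 0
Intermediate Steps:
R(r, S) = 2 + S
E(h) = 0 (E(h) = 0*(-4) = 0)
l(L) = -7 (l(L) = 0 - 7 = -7)
Z = 0 (Z = 6*((0*(2 + 4))*(-2)) = 6*((0*6)*(-2)) = 6*(0*(-2)) = 6*0 = 0)
l(35)*Z = -7*0 = 0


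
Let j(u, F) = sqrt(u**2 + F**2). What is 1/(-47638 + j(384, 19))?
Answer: -47638/2269231227 - sqrt(147817)/2269231227 ≈ -2.1162e-5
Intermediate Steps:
j(u, F) = sqrt(F**2 + u**2)
1/(-47638 + j(384, 19)) = 1/(-47638 + sqrt(19**2 + 384**2)) = 1/(-47638 + sqrt(361 + 147456)) = 1/(-47638 + sqrt(147817))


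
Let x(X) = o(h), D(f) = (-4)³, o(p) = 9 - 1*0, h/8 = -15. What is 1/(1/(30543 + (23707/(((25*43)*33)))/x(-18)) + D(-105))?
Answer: -9751640032/624104642773 ≈ -0.015625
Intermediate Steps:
h = -120 (h = 8*(-15) = -120)
o(p) = 9 (o(p) = 9 + 0 = 9)
D(f) = -64
x(X) = 9
1/(1/(30543 + (23707/(((25*43)*33)))/x(-18)) + D(-105)) = 1/(1/(30543 + (23707/(((25*43)*33)))/9) - 64) = 1/(1/(30543 + (23707/((1075*33)))*(⅑)) - 64) = 1/(1/(30543 + (23707/35475)*(⅑)) - 64) = 1/(1/(30543 + 23707/319275) - 64) = 1/(1/(9751640032/319275) - 64) = 1/(319275/9751640032 - 64) = 1/(-624104642773/9751640032) = -9751640032/624104642773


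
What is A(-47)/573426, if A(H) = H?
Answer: -47/573426 ≈ -8.1963e-5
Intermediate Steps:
A(-47)/573426 = -47/573426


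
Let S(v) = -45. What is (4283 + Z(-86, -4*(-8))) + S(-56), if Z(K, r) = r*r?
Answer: 5262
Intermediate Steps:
Z(K, r) = r²
(4283 + Z(-86, -4*(-8))) + S(-56) = (4283 + (-4*(-8))²) - 45 = (4283 + 32²) - 45 = (4283 + 1024) - 45 = 5307 - 45 = 5262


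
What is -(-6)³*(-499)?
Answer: -107784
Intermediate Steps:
-(-6)³*(-499) = -(-216)*(-499) = -1*107784 = -107784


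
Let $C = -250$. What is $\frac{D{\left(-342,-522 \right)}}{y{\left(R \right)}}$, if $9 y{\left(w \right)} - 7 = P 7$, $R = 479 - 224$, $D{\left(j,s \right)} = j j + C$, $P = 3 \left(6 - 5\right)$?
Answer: $\frac{525213}{14} \approx 37515.0$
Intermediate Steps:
$P = 3$ ($P = 3 \cdot 1 = 3$)
$D{\left(j,s \right)} = -250 + j^{2}$ ($D{\left(j,s \right)} = j j - 250 = j^{2} - 250 = -250 + j^{2}$)
$R = 255$
$y{\left(w \right)} = \frac{28}{9}$ ($y{\left(w \right)} = \frac{7}{9} + \frac{3 \cdot 7}{9} = \frac{7}{9} + \frac{1}{9} \cdot 21 = \frac{7}{9} + \frac{7}{3} = \frac{28}{9}$)
$\frac{D{\left(-342,-522 \right)}}{y{\left(R \right)}} = \frac{-250 + \left(-342\right)^{2}}{\frac{28}{9}} = \left(-250 + 116964\right) \frac{9}{28} = 116714 \cdot \frac{9}{28} = \frac{525213}{14}$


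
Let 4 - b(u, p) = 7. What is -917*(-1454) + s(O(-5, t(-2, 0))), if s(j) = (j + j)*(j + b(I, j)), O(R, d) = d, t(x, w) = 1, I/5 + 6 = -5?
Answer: 1333314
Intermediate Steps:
I = -55 (I = -30 + 5*(-5) = -30 - 25 = -55)
b(u, p) = -3 (b(u, p) = 4 - 1*7 = 4 - 7 = -3)
s(j) = 2*j*(-3 + j) (s(j) = (j + j)*(j - 3) = (2*j)*(-3 + j) = 2*j*(-3 + j))
-917*(-1454) + s(O(-5, t(-2, 0))) = -917*(-1454) + 2*1*(-3 + 1) = 1333318 + 2*1*(-2) = 1333318 - 4 = 1333314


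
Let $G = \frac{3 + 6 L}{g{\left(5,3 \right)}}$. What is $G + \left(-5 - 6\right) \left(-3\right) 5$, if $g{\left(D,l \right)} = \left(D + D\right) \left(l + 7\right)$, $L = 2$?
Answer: $\frac{3303}{20} \approx 165.15$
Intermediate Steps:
$g{\left(D,l \right)} = 2 D \left(7 + l\right)$
$G = \frac{3}{20}$ ($G = \frac{3 + 6 \cdot 2}{2 \cdot 5 \left(7 + 3\right)} = \frac{3 + 12}{2 \cdot 5 \cdot 10} = \frac{15}{100} = 15 \cdot \frac{1}{100} = \frac{3}{20} \approx 0.15$)
$G + \left(-5 - 6\right) \left(-3\right) 5 = \frac{3}{20} + \left(-5 - 6\right) \left(-3\right) 5 = \frac{3}{20} + \left(-11\right) \left(-3\right) 5 = \frac{3}{20} + 33 \cdot 5 = \frac{3}{20} + 165 = \frac{3303}{20}$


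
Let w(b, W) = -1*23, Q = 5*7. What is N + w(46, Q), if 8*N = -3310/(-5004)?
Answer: -458713/20016 ≈ -22.917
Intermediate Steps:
N = 1655/20016 (N = (-3310/(-5004))/8 = (-3310*(-1/5004))/8 = (⅛)*(1655/2502) = 1655/20016 ≈ 0.082684)
Q = 35
w(b, W) = -23
N + w(46, Q) = 1655/20016 - 23 = -458713/20016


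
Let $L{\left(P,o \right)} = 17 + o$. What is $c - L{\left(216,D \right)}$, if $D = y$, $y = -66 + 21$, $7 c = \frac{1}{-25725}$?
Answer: $\frac{5042099}{180075} \approx 28.0$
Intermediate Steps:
$c = - \frac{1}{180075}$ ($c = \frac{1}{7 \left(-25725\right)} = \frac{1}{7} \left(- \frac{1}{25725}\right) = - \frac{1}{180075} \approx -5.5532 \cdot 10^{-6}$)
$y = -45$
$D = -45$
$c - L{\left(216,D \right)} = - \frac{1}{180075} - \left(17 - 45\right) = - \frac{1}{180075} - -28 = - \frac{1}{180075} + 28 = \frac{5042099}{180075}$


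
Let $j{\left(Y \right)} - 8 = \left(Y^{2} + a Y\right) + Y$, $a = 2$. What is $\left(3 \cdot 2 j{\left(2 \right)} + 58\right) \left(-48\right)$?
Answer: $-7968$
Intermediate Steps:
$j{\left(Y \right)} = 8 + Y^{2} + 3 Y$ ($j{\left(Y \right)} = 8 + \left(\left(Y^{2} + 2 Y\right) + Y\right) = 8 + \left(Y^{2} + 3 Y\right) = 8 + Y^{2} + 3 Y$)
$\left(3 \cdot 2 j{\left(2 \right)} + 58\right) \left(-48\right) = \left(3 \cdot 2 \left(8 + 2^{2} + 3 \cdot 2\right) + 58\right) \left(-48\right) = \left(6 \left(8 + 4 + 6\right) + 58\right) \left(-48\right) = \left(6 \cdot 18 + 58\right) \left(-48\right) = \left(108 + 58\right) \left(-48\right) = 166 \left(-48\right) = -7968$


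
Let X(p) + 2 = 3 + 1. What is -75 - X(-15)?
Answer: -77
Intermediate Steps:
X(p) = 2 (X(p) = -2 + (3 + 1) = -2 + 4 = 2)
-75 - X(-15) = -75 - 1*2 = -75 - 2 = -77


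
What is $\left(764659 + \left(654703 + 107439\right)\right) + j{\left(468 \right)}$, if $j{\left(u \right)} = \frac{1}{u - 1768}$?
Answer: $\frac{1984841299}{1300} \approx 1.5268 \cdot 10^{6}$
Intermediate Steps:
$j{\left(u \right)} = \frac{1}{-1768 + u}$
$\left(764659 + \left(654703 + 107439\right)\right) + j{\left(468 \right)} = \left(764659 + \left(654703 + 107439\right)\right) + \frac{1}{-1768 + 468} = \left(764659 + 762142\right) + \frac{1}{-1300} = 1526801 - \frac{1}{1300} = \frac{1984841299}{1300}$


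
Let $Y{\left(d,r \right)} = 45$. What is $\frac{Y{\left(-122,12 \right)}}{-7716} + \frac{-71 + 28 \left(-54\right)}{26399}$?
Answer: $- \frac{4467461}{67898228} \approx -0.065796$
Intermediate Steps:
$\frac{Y{\left(-122,12 \right)}}{-7716} + \frac{-71 + 28 \left(-54\right)}{26399} = \frac{45}{-7716} + \frac{-71 + 28 \left(-54\right)}{26399} = 45 \left(- \frac{1}{7716}\right) + \left(-71 - 1512\right) \frac{1}{26399} = - \frac{15}{2572} - \frac{1583}{26399} = - \frac{4467461}{67898228}$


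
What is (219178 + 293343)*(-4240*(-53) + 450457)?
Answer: 346042391217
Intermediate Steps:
(219178 + 293343)*(-4240*(-53) + 450457) = 512521*(224720 + 450457) = 512521*675177 = 346042391217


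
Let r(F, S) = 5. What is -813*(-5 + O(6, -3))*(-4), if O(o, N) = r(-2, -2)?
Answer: 0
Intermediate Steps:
O(o, N) = 5
-813*(-5 + O(6, -3))*(-4) = -813*(-5 + 5)*(-4) = -0*(-4) = -813*0 = 0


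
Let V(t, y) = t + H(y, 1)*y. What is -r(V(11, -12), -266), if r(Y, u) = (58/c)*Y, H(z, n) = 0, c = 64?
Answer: -319/32 ≈ -9.9688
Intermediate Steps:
V(t, y) = t (V(t, y) = t + 0*y = t + 0 = t)
r(Y, u) = 29*Y/32 (r(Y, u) = (58/64)*Y = (58*(1/64))*Y = 29*Y/32)
-r(V(11, -12), -266) = -29*11/32 = -1*319/32 = -319/32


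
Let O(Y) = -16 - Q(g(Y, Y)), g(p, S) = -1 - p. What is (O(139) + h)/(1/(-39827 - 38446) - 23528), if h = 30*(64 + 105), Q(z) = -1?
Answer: -79134003/368321429 ≈ -0.21485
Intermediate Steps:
h = 5070 (h = 30*169 = 5070)
O(Y) = -15 (O(Y) = -16 - 1*(-1) = -16 + 1 = -15)
(O(139) + h)/(1/(-39827 - 38446) - 23528) = (-15 + 5070)/(1/(-39827 - 38446) - 23528) = 5055/(1/(-78273) - 23528) = 5055/(-1/78273 - 23528) = 5055/(-1841607145/78273) = 5055*(-78273/1841607145) = -79134003/368321429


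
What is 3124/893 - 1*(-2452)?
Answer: 2192760/893 ≈ 2455.5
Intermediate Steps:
3124/893 - 1*(-2452) = 3124*(1/893) + 2452 = 3124/893 + 2452 = 2192760/893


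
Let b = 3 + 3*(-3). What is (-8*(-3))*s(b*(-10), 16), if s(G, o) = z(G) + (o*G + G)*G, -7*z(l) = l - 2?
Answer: 10280208/7 ≈ 1.4686e+6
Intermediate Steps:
z(l) = 2/7 - l/7 (z(l) = -(l - 2)/7 = -(-2 + l)/7 = 2/7 - l/7)
b = -6 (b = 3 - 9 = -6)
s(G, o) = 2/7 - G/7 + G*(G + G*o) (s(G, o) = (2/7 - G/7) + (o*G + G)*G = (2/7 - G/7) + (G*o + G)*G = (2/7 - G/7) + (G + G*o)*G = (2/7 - G/7) + G*(G + G*o) = 2/7 - G/7 + G*(G + G*o))
(-8*(-3))*s(b*(-10), 16) = (-8*(-3))*(2/7 + (-6*(-10))² - (-6)*(-10)/7 + 16*(-6*(-10))²) = 24*(2/7 + 60² - ⅐*60 + 16*60²) = 24*(2/7 + 3600 - 60/7 + 16*3600) = 24*(2/7 + 3600 - 60/7 + 57600) = 24*(428342/7) = 10280208/7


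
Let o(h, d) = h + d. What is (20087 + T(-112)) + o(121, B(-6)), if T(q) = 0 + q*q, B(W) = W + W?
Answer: 32740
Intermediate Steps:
B(W) = 2*W
T(q) = q² (T(q) = 0 + q² = q²)
o(h, d) = d + h
(20087 + T(-112)) + o(121, B(-6)) = (20087 + (-112)²) + (2*(-6) + 121) = (20087 + 12544) + (-12 + 121) = 32631 + 109 = 32740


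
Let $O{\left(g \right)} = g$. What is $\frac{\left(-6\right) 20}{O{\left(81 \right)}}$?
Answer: $- \frac{40}{27} \approx -1.4815$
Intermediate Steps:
$\frac{\left(-6\right) 20}{O{\left(81 \right)}} = \frac{\left(-6\right) 20}{81} = \left(-120\right) \frac{1}{81} = - \frac{40}{27}$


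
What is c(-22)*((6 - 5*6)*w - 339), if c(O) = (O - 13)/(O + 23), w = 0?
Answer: 11865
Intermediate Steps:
c(O) = (-13 + O)/(23 + O)
c(-22)*((6 - 5*6)*w - 339) = ((-13 - 22)/(23 - 22))*((6 - 5*6)*0 - 339) = (-35/1)*((6 - 30)*0 - 339) = (1*(-35))*(-24*0 - 339) = -35*(0 - 339) = -35*(-339) = 11865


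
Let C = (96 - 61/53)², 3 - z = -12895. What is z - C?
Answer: 10959753/2809 ≈ 3901.7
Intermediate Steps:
z = 12898 (z = 3 - 1*(-12895) = 3 + 12895 = 12898)
C = 25270729/2809 (C = (96 - 61*1/53)² = (96 - 61/53)² = (5027/53)² = 25270729/2809 ≈ 8996.3)
z - C = 12898 - 1*25270729/2809 = 12898 - 25270729/2809 = 10959753/2809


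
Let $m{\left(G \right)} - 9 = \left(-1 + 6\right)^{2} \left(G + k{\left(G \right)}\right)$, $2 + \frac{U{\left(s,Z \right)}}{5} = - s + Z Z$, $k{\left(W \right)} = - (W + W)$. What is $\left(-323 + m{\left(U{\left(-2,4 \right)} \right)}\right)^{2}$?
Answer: $5354596$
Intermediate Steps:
$k{\left(W \right)} = - 2 W$
$U{\left(s,Z \right)} = -10 - 5 s + 5 Z^{2}$ ($U{\left(s,Z \right)} = -10 + 5 \left(- s + Z Z\right) = -10 + 5 \left(- s + Z^{2}\right) = -10 + 5 \left(Z^{2} - s\right) = -10 + \left(- 5 s + 5 Z^{2}\right) = -10 - 5 s + 5 Z^{2}$)
$m{\left(G \right)} = 9 - 25 G$ ($m{\left(G \right)} = 9 + \left(-1 + 6\right)^{2} \left(G - 2 G\right) = 9 + 5^{2} \left(- G\right) = 9 + 25 \left(- G\right) = 9 - 25 G$)
$\left(-323 + m{\left(U{\left(-2,4 \right)} \right)}\right)^{2} = \left(-323 + \left(9 - 25 \left(-10 - -10 + 5 \cdot 4^{2}\right)\right)\right)^{2} = \left(-323 + \left(9 - 25 \left(-10 + 10 + 5 \cdot 16\right)\right)\right)^{2} = \left(-323 + \left(9 - 25 \left(-10 + 10 + 80\right)\right)\right)^{2} = \left(-323 + \left(9 - 2000\right)\right)^{2} = \left(-323 - 1991\right)^{2} = \left(-2314\right)^{2} = 5354596$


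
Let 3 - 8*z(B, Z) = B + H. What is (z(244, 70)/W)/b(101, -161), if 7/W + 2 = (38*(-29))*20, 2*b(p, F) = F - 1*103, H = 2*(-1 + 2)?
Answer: -892701/1232 ≈ -724.59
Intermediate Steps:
H = 2 (H = 2*1 = 2)
z(B, Z) = 1/8 - B/8 (z(B, Z) = 3/8 - (B + 2)/8 = 3/8 - (2 + B)/8 = 3/8 + (-1/4 - B/8) = 1/8 - B/8)
b(p, F) = -103/2 + F/2 (b(p, F) = (F - 1*103)/2 = (F - 103)/2 = (-103 + F)/2 = -103/2 + F/2)
W = -7/22042 (W = 7/(-2 + (38*(-29))*20) = 7/(-2 - 1102*20) = 7/(-2 - 22040) = 7/(-22042) = 7*(-1/22042) = -7/22042 ≈ -0.00031758)
(z(244, 70)/W)/b(101, -161) = ((1/8 - 1/8*244)/(-7/22042))/(-103/2 + (1/2)*(-161)) = ((1/8 - 61/2)*(-22042/7))/(-103/2 - 161/2) = -243/8*(-22042/7)/(-132) = (2678103/28)*(-1/132) = -892701/1232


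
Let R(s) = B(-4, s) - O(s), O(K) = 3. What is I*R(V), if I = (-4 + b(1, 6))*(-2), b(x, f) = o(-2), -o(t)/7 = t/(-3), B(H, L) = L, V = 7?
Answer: 208/3 ≈ 69.333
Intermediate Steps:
o(t) = 7*t/3 (o(t) = -7*t/(-3) = -7*t*(-1)/3 = -(-7)*t/3 = 7*t/3)
R(s) = -3 + s (R(s) = s - 1*3 = s - 3 = -3 + s)
b(x, f) = -14/3 (b(x, f) = (7/3)*(-2) = -14/3)
I = 52/3 (I = (-4 - 14/3)*(-2) = -26/3*(-2) = 52/3 ≈ 17.333)
I*R(V) = 52*(-3 + 7)/3 = (52/3)*4 = 208/3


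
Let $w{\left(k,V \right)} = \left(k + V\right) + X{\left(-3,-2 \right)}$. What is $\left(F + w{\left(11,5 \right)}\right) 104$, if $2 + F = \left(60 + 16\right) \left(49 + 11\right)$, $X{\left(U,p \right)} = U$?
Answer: $475384$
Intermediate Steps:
$F = 4558$ ($F = -2 + \left(60 + 16\right) \left(49 + 11\right) = -2 + 76 \cdot 60 = -2 + 4560 = 4558$)
$w{\left(k,V \right)} = -3 + V + k$ ($w{\left(k,V \right)} = \left(k + V\right) - 3 = \left(V + k\right) - 3 = -3 + V + k$)
$\left(F + w{\left(11,5 \right)}\right) 104 = \left(4558 + \left(-3 + 5 + 11\right)\right) 104 = \left(4558 + 13\right) 104 = 4571 \cdot 104 = 475384$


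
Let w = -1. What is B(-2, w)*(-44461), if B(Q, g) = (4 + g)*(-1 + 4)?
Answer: -400149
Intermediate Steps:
B(Q, g) = 12 + 3*g (B(Q, g) = (4 + g)*3 = 12 + 3*g)
B(-2, w)*(-44461) = (12 + 3*(-1))*(-44461) = (12 - 3)*(-44461) = 9*(-44461) = -400149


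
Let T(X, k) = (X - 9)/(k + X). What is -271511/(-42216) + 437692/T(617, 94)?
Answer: 205277227645/401052 ≈ 5.1185e+5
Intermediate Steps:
T(X, k) = (-9 + X)/(X + k)
-271511/(-42216) + 437692/T(617, 94) = -271511/(-42216) + 437692/(((-9 + 617)/(617 + 94))) = -271511*(-1/42216) + 437692/((608/711)) = 271511/42216 + 437692/(((1/711)*608)) = 271511/42216 + 437692/(608/711) = 271511/42216 + 437692*(711/608) = 271511/42216 + 77799753/152 = 205277227645/401052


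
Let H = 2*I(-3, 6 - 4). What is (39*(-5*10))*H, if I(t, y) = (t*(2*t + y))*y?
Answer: -93600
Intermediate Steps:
I(t, y) = t*y*(y + 2*t) (I(t, y) = (t*(y + 2*t))*y = t*y*(y + 2*t))
H = 48 (H = 2*(-3*(6 - 4)*((6 - 4) + 2*(-3))) = 2*(-3*2*(2 - 6)) = 2*(-3*2*(-4)) = 2*24 = 48)
(39*(-5*10))*H = (39*(-5*10))*48 = (39*(-50))*48 = -1950*48 = -93600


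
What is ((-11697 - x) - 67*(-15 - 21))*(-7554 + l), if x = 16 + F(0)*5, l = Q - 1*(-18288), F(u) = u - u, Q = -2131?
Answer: -80016503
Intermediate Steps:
F(u) = 0
l = 16157 (l = -2131 - 1*(-18288) = -2131 + 18288 = 16157)
x = 16 (x = 16 + 0*5 = 16 + 0 = 16)
((-11697 - x) - 67*(-15 - 21))*(-7554 + l) = ((-11697 - 1*16) - 67*(-15 - 21))*(-7554 + 16157) = ((-11697 - 16) - 67*(-36))*8603 = (-11713 + 2412)*8603 = -9301*8603 = -80016503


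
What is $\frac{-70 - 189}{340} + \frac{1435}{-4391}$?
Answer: $- \frac{1625169}{1492940} \approx -1.0886$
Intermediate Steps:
$\frac{-70 - 189}{340} + \frac{1435}{-4391} = \left(-70 - 189\right) \frac{1}{340} + 1435 \left(- \frac{1}{4391}\right) = \left(-259\right) \frac{1}{340} - \frac{1435}{4391} = - \frac{259}{340} - \frac{1435}{4391} = - \frac{1625169}{1492940}$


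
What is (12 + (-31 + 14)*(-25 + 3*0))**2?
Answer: 190969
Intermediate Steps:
(12 + (-31 + 14)*(-25 + 3*0))**2 = (12 - 17*(-25 + 0))**2 = (12 - 17*(-25))**2 = (12 + 425)**2 = 437**2 = 190969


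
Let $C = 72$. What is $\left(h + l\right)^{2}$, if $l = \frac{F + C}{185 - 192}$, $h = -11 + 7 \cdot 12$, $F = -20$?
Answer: $\frac{210681}{49} \approx 4299.6$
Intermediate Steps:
$h = 73$ ($h = -11 + 84 = 73$)
$l = - \frac{52}{7}$ ($l = \frac{-20 + 72}{185 - 192} = \frac{52}{-7} = 52 \left(- \frac{1}{7}\right) = - \frac{52}{7} \approx -7.4286$)
$\left(h + l\right)^{2} = \left(73 - \frac{52}{7}\right)^{2} = \left(\frac{459}{7}\right)^{2} = \frac{210681}{49}$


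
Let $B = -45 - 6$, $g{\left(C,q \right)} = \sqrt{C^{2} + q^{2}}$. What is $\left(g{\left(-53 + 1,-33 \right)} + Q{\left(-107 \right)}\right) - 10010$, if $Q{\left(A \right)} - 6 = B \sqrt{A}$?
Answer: $-10004 + \sqrt{3793} - 51 i \sqrt{107} \approx -9942.4 - 527.55 i$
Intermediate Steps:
$B = -51$
$Q{\left(A \right)} = 6 - 51 \sqrt{A}$
$\left(g{\left(-53 + 1,-33 \right)} + Q{\left(-107 \right)}\right) - 10010 = \left(\sqrt{\left(-53 + 1\right)^{2} + \left(-33\right)^{2}} + \left(6 - 51 \sqrt{-107}\right)\right) - 10010 = \left(\sqrt{\left(-52\right)^{2} + 1089} + \left(6 - 51 i \sqrt{107}\right)\right) - 10010 = \left(\sqrt{2704 + 1089} + \left(6 - 51 i \sqrt{107}\right)\right) - 10010 = \left(\sqrt{3793} + \left(6 - 51 i \sqrt{107}\right)\right) - 10010 = \left(6 + \sqrt{3793} - 51 i \sqrt{107}\right) - 10010 = -10004 + \sqrt{3793} - 51 i \sqrt{107}$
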